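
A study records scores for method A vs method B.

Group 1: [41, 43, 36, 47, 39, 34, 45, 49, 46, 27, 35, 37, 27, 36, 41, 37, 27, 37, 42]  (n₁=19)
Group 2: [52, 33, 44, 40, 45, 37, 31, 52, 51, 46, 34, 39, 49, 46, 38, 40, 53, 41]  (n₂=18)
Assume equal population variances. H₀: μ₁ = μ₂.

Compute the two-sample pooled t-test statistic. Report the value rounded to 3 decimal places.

test statistic = -2.091

x̄₁=38.211, s₁=6.554, n₁=19
x̄₂=42.833, s₂=6.896, n₂=18
s_p² = [18·6.554² + 17·6.896²]/35 = 45.1902
SE = √(s_p²·(1/19+1/18)) = 2.2111
t = (38.211−42.833)/2.2111 = -2.0907
df = 35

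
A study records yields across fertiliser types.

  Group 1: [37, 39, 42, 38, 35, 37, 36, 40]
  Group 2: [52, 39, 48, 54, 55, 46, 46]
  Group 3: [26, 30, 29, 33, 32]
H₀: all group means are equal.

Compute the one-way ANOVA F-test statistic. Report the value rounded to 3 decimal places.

Group means [38.00, 48.57, 30.00], grand mean 39.700
SSB = Σnᵢ(x̄ᵢ−x̄)² = 1044.486; SSW = ΣΣ(x−x̄ᵢ)² = 253.714
MSB = 1044.486/2 = 522.2429; MSW = 253.714/17 = 14.9244
F = MSB/MSW = 34.9926
df = (2, 17)

test statistic = 34.993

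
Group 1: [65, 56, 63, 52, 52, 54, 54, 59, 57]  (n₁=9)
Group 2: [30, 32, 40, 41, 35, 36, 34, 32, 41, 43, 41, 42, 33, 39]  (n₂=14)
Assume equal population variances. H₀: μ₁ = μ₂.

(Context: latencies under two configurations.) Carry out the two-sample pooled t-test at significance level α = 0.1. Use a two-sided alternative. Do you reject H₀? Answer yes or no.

x̄₁=56.889, s₁=4.649, n₁=9
x̄₂=37.071, s₂=4.393, n₂=14
s_p² = [8·4.649² + 13·4.393²]/21 = 20.1818
SE = √(s_p²·(1/9+1/14)) = 1.9194
t = (56.889−37.071)/1.9194 = 10.3250
df = 21
p-value (two-sided) = 0.00000
At α=0.1: p < α → reject H₀

reject H₀: yes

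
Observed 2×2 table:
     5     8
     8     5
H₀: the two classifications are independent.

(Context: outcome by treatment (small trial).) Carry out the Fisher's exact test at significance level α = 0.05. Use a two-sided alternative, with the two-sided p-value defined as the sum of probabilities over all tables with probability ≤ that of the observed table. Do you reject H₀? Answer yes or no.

reject H₀: no

Margins: r₁=13, r₂=13, c₁=13, c₂=13, n=26
p_obs = C(13,5)·C(13,8)/C(26,13); sum pmf over tables with pmf ≤ p_obs
p-value (two-sided) = 0.43375
At α=0.05: p ≥ α → fail to reject H₀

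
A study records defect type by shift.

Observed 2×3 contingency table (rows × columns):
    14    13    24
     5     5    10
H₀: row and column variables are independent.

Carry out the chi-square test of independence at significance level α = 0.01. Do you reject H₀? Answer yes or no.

Row totals [51, 20], col totals [19, 18, 34], n=71
χ² = (14−13.65)²/13.65 + (13−12.93)²/12.93 + (24−24.42)²/24.42 + (5−5.35)²/5.35 + (5−5.07)²/5.07 + (10−9.58)²/9.58 = 0.0596
df = 2
p-value (upper-tail) = 0.97066
At α=0.01: p ≥ α → fail to reject H₀

reject H₀: no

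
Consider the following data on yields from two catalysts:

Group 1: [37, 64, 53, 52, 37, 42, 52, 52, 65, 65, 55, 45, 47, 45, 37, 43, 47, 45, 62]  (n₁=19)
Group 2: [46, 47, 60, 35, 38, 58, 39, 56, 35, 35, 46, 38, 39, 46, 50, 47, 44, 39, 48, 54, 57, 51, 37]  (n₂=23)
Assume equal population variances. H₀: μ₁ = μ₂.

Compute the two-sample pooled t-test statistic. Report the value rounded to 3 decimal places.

x̄₁=49.737, s₁=9.273, n₁=19
x̄₂=45.435, s₂=7.942, n₂=23
s_p² = [18·9.273² + 22·7.942²]/40 = 73.3834
SE = √(s_p²·(1/19+1/23)) = 2.6557
t = (49.737−45.435)/2.6557 = 1.6199
df = 40

test statistic = 1.620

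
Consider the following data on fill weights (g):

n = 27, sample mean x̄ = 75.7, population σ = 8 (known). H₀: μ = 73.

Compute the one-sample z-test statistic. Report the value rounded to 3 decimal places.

test statistic = 1.754

SE = σ/√n = 8/√27 = 1.5396
z = (x̄−μ₀)/SE = (75.7−73)/1.5396 = 1.7537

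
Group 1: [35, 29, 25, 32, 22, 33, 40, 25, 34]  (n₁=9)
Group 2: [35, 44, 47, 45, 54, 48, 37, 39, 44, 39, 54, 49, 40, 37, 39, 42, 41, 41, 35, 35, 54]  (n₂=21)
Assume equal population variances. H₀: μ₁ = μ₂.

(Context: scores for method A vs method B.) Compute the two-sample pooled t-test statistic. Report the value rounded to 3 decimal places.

x̄₁=30.556, s₁=5.769, n₁=9
x̄₂=42.810, s₂=6.226, n₂=21
s_p² = [8·5.769² + 20·6.226²]/28 = 37.1950
SE = √(s_p²·(1/9+1/21)) = 2.4298
t = (30.556−42.810)/2.4298 = -5.0432
df = 28

test statistic = -5.043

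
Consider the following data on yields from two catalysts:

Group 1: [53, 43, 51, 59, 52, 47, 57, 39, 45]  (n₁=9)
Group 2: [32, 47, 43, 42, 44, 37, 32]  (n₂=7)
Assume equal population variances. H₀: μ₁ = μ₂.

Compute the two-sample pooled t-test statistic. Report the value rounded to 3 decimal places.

test statistic = 3.133

x̄₁=49.556, s₁=6.579, n₁=9
x̄₂=39.571, s₂=5.968, n₂=7
s_p² = [8·6.579² + 6·5.968²]/14 = 39.9955
SE = √(s_p²·(1/9+1/7)) = 3.1871
t = (49.556−39.571)/3.1871 = 3.1327
df = 14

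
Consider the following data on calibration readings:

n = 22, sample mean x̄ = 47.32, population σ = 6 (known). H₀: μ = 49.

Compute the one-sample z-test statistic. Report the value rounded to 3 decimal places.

SE = σ/√n = 6/√22 = 1.2792
z = (x̄−μ₀)/SE = (47.32−49)/1.2792 = -1.3133

test statistic = -1.313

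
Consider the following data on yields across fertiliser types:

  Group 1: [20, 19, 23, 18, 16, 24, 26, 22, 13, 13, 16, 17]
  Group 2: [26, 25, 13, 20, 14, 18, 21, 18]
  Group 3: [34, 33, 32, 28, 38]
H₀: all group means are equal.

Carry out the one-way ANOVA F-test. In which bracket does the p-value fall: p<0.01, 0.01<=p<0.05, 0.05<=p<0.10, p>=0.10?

Group means [18.92, 19.38, 33.00], grand mean 21.880
SSB = Σnᵢ(x̄ᵢ−x̄)² = 773.848; SSW = ΣΣ(x−x̄ᵢ)² = 398.792
MSB = 773.848/2 = 386.9242; MSW = 398.792/22 = 18.1269
F = MSB/MSW = 21.3453
df = (2, 22)
p-value (upper-tail) = 0.00001
→ bracket: p<0.01

p-value bracket: p<0.01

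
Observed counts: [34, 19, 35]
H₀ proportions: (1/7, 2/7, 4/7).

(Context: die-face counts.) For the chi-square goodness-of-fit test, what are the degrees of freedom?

df = k − 1 = 3 − 1 = 2

degrees of freedom = 2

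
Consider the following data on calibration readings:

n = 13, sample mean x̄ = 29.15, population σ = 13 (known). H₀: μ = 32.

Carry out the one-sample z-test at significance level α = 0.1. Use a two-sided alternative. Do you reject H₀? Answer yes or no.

reject H₀: no

SE = σ/√n = 13/√13 = 3.6056
z = (x̄−μ₀)/SE = (29.15−32)/3.6056 = -0.7904
p-value (two-sided) = 0.42927
At α=0.1: p ≥ α → fail to reject H₀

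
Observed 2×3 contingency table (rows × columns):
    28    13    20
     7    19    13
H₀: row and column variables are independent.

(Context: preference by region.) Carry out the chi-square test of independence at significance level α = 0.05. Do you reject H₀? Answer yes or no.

Row totals [61, 39], col totals [35, 32, 33], n=100
χ² = (28−21.35)²/21.35 + (13−19.52)²/19.52 + (20−20.13)²/20.13 + (7−13.65)²/13.65 + (19−12.48)²/12.48 + (13−12.87)²/12.87 = 10.8973
df = 2
p-value (upper-tail) = 0.00430
At α=0.05: p < α → reject H₀

reject H₀: yes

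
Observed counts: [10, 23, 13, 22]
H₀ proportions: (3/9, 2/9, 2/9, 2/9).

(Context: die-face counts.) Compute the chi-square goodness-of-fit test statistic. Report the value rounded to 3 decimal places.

test statistic = 14.632

n = 68; E_i = n·p_i = [22.67, 15.11, 15.11, 15.11]
χ² = (10−22.67)²/22.67 + (23−15.11)²/15.11 + (13−15.11)²/15.11 + (22−15.11)²/15.11 = 14.6324
df = 3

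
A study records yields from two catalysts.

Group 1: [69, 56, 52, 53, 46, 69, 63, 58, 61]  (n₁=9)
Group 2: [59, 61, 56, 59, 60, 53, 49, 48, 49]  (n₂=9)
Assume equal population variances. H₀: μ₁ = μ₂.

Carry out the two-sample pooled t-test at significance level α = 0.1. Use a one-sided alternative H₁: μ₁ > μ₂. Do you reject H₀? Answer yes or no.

x̄₁=58.556, s₁=7.764, n₁=9
x̄₂=54.889, s₂=5.231, n₂=9
s_p² = [8·7.764² + 8·5.231²]/16 = 43.8194
SE = √(s_p²·(1/9+1/9)) = 3.1205
t = (58.556−54.889)/3.1205 = 1.1750
df = 16
p-value (one-sided, H₁ greater) = 0.12859
At α=0.1: p ≥ α → fail to reject H₀

reject H₀: no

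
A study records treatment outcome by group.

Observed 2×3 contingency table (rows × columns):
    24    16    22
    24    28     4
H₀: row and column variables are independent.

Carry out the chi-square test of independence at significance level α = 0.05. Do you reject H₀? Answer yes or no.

Row totals [62, 56], col totals [48, 44, 26], n=118
χ² = (24−25.22)²/25.22 + (16−23.12)²/23.12 + (22−13.66)²/13.66 + (24−22.78)²/22.78 + (28−20.88)²/20.88 + (4−12.34)²/12.34 = 15.4692
df = 2
p-value (upper-tail) = 0.00044
At α=0.05: p < α → reject H₀

reject H₀: yes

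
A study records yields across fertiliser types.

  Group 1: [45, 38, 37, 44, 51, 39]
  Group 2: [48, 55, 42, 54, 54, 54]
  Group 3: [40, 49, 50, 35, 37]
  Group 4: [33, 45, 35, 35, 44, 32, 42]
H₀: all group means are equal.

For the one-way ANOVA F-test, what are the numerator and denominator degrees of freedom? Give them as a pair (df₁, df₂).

degrees of freedom = [3, 20]

k = 4 groups, N = 24 total
df = (k−1, N−k) = (4−1, 24−4) = (3, 20)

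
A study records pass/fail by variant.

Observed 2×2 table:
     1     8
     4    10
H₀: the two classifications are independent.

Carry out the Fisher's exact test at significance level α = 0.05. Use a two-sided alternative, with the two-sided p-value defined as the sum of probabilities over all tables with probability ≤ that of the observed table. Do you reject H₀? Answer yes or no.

reject H₀: no

Margins: r₁=9, r₂=14, c₁=5, c₂=18, n=23
p_obs = C(9,1)·C(14,4)/C(23,5); sum pmf over tables with pmf ≤ p_obs
p-value (two-sided) = 0.61057
At α=0.05: p ≥ α → fail to reject H₀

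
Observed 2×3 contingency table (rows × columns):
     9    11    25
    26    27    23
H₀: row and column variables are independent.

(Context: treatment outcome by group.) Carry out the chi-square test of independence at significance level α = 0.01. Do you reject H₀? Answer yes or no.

Row totals [45, 76], col totals [35, 38, 48], n=121
χ² = (9−13.02)²/13.02 + (11−14.13)²/14.13 + (25−17.85)²/17.85 + (26−21.98)²/21.98 + (27−23.87)²/23.87 + (23−30.15)²/30.15 = 7.6364
df = 2
p-value (upper-tail) = 0.02197
At α=0.01: p ≥ α → fail to reject H₀

reject H₀: no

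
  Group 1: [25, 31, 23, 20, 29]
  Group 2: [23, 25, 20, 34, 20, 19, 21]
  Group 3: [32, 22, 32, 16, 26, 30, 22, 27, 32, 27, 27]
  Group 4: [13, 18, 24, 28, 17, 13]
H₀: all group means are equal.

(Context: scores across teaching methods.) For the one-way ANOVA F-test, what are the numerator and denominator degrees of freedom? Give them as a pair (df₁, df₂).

k = 4 groups, N = 29 total
df = (k−1, N−k) = (4−1, 29−4) = (3, 25)

degrees of freedom = [3, 25]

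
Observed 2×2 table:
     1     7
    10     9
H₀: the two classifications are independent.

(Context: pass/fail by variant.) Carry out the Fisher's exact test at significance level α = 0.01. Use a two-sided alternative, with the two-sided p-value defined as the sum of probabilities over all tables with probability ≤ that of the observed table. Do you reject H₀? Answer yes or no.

reject H₀: no

Margins: r₁=8, r₂=19, c₁=11, c₂=16, n=27
p_obs = C(8,1)·C(19,10)/C(27,11); sum pmf over tables with pmf ≤ p_obs
p-value (two-sided) = 0.08990
At α=0.01: p ≥ α → fail to reject H₀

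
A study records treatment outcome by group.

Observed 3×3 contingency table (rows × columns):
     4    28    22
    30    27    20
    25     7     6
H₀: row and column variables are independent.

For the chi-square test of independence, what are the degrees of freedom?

degrees of freedom = 4

df = (r−1)(c−1) = (3−1)·(3−1) = 4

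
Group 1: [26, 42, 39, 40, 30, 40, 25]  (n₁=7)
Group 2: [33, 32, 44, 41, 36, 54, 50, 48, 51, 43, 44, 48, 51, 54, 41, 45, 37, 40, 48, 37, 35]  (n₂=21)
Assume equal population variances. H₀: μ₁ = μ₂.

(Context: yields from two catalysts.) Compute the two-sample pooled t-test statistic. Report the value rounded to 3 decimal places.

x̄₁=34.571, s₁=7.300, n₁=7
x̄₂=43.429, s₂=6.779, n₂=21
s_p² = [6·7.300² + 20·6.779²]/26 = 47.6484
SE = √(s_p²·(1/7+1/21)) = 3.0126
t = (34.571−43.429)/3.0126 = -2.9400
df = 26

test statistic = -2.940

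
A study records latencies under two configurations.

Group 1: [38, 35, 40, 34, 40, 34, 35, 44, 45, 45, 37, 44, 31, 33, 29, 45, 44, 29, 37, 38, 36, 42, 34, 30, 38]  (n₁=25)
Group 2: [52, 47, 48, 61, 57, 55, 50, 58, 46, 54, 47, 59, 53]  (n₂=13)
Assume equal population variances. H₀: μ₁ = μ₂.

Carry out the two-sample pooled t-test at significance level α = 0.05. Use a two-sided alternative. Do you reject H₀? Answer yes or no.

x̄₁=37.480, s₁=5.181, n₁=25
x̄₂=52.846, s₂=5.014, n₂=13
s_p² = [24·5.181² + 12·5.014²]/36 = 26.2759
SE = √(s_p²·(1/25+1/13)) = 1.7528
t = (37.480−52.846)/1.7528 = -8.7667
df = 36
p-value (two-sided) = 0.00000
At α=0.05: p < α → reject H₀

reject H₀: yes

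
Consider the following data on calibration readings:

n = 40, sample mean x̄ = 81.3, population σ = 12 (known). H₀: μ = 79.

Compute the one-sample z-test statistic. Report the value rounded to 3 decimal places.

SE = σ/√n = 12/√40 = 1.8974
z = (x̄−μ₀)/SE = (81.3−79)/1.8974 = 1.2122

test statistic = 1.212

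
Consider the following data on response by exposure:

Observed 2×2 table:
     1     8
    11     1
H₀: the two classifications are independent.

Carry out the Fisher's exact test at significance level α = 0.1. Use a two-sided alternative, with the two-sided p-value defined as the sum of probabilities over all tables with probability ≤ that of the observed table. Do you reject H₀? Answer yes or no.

reject H₀: yes

Margins: r₁=9, r₂=12, c₁=12, c₂=9, n=21
p_obs = C(9,1)·C(12,11)/C(21,12); sum pmf over tables with pmf ≤ p_obs
p-value (two-sided) = 0.00037
At α=0.1: p < α → reject H₀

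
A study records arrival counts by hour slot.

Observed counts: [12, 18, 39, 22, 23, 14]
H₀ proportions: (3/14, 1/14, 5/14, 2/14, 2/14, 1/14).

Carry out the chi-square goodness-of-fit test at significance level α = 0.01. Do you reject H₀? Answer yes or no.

n = 128; E_i = n·p_i = [27.43, 9.14, 45.71, 18.29, 18.29, 9.14]
χ² = (12−27.43)²/27.43 + (18−9.14)²/9.14 + (39−45.71)²/45.71 + (22−18.29)²/18.29 + (23−18.29)²/18.29 + (14−9.14)²/9.14 = 22.7953
df = 5
p-value (upper-tail) = 0.00037
At α=0.01: p < α → reject H₀

reject H₀: yes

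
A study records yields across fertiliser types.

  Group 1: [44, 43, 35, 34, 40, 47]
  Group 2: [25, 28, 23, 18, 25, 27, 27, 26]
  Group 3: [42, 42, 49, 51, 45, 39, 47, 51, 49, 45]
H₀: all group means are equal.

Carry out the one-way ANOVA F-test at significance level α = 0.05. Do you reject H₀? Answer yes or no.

reject H₀: yes

Group means [40.50, 24.88, 46.00], grand mean 37.583
SSB = Σnᵢ(x̄ᵢ−x̄)² = 2051.458; SSW = ΣΣ(x−x̄ᵢ)² = 356.375
MSB = 2051.458/2 = 1025.7292; MSW = 356.375/21 = 16.9702
F = MSB/MSW = 60.4428
df = (2, 21)
p-value (upper-tail) = 0.00000
At α=0.05: p < α → reject H₀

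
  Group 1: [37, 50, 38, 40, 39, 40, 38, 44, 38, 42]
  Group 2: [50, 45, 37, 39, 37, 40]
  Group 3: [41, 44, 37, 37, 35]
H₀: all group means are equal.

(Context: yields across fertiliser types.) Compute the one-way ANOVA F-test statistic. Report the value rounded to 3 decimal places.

test statistic = 0.511

Group means [40.60, 41.33, 38.80], grand mean 40.381
SSB = Σnᵢ(x̄ᵢ−x̄)² = 18.419; SSW = ΣΣ(x−x̄ᵢ)² = 324.533
MSB = 18.419/2 = 9.2095; MSW = 324.533/18 = 18.0296
F = MSB/MSW = 0.5108
df = (2, 18)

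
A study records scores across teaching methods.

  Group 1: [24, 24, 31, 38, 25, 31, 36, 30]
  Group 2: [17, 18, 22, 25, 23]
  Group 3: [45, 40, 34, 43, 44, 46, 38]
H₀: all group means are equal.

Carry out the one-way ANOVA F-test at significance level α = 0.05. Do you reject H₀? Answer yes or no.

reject H₀: yes

Group means [29.88, 21.00, 41.43], grand mean 31.700
SSB = Σnᵢ(x̄ᵢ−x̄)² = 1261.611; SSW = ΣΣ(x−x̄ᵢ)² = 356.589
MSB = 1261.611/2 = 630.8054; MSW = 356.589/17 = 20.9758
F = MSB/MSW = 30.0729
df = (2, 17)
p-value (upper-tail) = 0.00000
At α=0.05: p < α → reject H₀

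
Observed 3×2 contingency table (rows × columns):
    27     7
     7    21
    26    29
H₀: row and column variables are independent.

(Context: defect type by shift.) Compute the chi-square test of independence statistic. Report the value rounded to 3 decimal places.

test statistic = 18.864

Row totals [34, 28, 55], col totals [60, 57], n=117
χ² = (27−17.44)²/17.44 + (7−16.56)²/16.56 + (7−14.36)²/14.36 + (21−13.64)²/13.64 + (26−28.21)²/28.21 + (29−26.79)²/26.79 = 18.8638
df = 2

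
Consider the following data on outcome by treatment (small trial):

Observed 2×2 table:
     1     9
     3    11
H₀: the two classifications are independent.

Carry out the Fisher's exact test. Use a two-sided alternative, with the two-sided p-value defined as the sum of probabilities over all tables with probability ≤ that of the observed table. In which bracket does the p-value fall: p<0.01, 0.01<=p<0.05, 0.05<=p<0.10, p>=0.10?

p-value bracket: p>=0.10

Margins: r₁=10, r₂=14, c₁=4, c₂=20, n=24
p_obs = C(10,1)·C(14,3)/C(24,4); sum pmf over tables with pmf ≤ p_obs
p-value (two-sided) = 0.61462
→ bracket: p>=0.10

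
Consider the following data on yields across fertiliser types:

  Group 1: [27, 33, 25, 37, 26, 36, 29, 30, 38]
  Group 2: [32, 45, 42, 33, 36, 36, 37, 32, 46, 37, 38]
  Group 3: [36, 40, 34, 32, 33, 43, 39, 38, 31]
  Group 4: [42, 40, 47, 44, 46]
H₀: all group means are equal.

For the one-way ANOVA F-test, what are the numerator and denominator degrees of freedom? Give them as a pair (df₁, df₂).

degrees of freedom = [3, 30]

k = 4 groups, N = 34 total
df = (k−1, N−k) = (4−1, 34−4) = (3, 30)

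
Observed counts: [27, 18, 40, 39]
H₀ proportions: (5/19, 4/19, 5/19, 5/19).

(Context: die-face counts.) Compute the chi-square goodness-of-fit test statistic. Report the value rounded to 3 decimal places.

n = 124; E_i = n·p_i = [32.63, 26.11, 32.63, 32.63]
χ² = (27−32.63)²/32.63 + (18−26.11)²/26.11 + (40−32.63)²/32.63 + (39−32.63)²/32.63 = 6.3952
df = 3

test statistic = 6.395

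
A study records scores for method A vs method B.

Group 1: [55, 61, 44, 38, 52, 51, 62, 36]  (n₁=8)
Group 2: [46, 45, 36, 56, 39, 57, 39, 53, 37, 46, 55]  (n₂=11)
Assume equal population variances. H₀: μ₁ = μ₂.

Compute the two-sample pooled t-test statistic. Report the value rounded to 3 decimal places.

x̄₁=49.875, s₁=9.790, n₁=8
x̄₂=46.273, s₂=7.938, n₂=11
s_p² = [7·9.790² + 10·7.938²]/17 = 76.5328
SE = √(s_p²·(1/8+1/11)) = 4.0650
t = (49.875−46.273)/4.0650 = 0.8862
df = 17

test statistic = 0.886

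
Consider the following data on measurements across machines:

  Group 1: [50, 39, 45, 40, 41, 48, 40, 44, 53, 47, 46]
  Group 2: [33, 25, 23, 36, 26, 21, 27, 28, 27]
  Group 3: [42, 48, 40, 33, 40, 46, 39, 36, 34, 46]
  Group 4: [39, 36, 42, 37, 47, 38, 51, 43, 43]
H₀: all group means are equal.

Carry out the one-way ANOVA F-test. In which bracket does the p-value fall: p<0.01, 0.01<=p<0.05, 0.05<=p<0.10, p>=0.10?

p-value bracket: p<0.01

Group means [44.82, 27.33, 40.40, 41.78], grand mean 38.949
SSB = Σnᵢ(x̄ᵢ−x̄)² = 1686.306; SSW = ΣΣ(x−x̄ᵢ)² = 813.592
MSB = 1686.306/3 = 562.1018; MSW = 813.592/35 = 23.2455
F = MSB/MSW = 24.1811
df = (3, 35)
p-value (upper-tail) = 0.00000
→ bracket: p<0.01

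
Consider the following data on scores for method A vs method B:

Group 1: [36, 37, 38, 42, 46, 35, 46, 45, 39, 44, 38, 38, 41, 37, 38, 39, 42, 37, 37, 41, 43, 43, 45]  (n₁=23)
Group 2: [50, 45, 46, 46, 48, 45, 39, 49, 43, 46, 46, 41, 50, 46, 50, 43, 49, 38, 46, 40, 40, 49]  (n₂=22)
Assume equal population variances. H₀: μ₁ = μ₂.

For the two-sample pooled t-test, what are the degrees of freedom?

degrees of freedom = 43

df = n₁ + n₂ − 2 = 23 + 22 − 2 = 43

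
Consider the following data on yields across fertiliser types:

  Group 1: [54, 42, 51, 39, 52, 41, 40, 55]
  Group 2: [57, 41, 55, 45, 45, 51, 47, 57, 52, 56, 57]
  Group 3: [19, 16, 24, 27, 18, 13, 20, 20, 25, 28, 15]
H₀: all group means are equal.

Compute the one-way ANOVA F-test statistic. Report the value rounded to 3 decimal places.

test statistic = 87.260

Group means [46.75, 51.18, 20.45], grand mean 38.733
SSB = Σnᵢ(x̄ᵢ−x̄)² = 5894.003; SSW = ΣΣ(x−x̄ᵢ)² = 911.864
MSB = 5894.003/2 = 2947.0015; MSW = 911.864/27 = 33.7727
F = MSB/MSW = 87.2598
df = (2, 27)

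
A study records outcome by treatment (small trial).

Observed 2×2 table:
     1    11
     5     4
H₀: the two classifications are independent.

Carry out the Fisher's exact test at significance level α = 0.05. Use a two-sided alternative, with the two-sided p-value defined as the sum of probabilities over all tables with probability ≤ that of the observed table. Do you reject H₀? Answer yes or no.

Margins: r₁=12, r₂=9, c₁=6, c₂=15, n=21
p_obs = C(12,1)·C(9,5)/C(21,6); sum pmf over tables with pmf ≤ p_obs
p-value (two-sided) = 0.04644
At α=0.05: p < α → reject H₀

reject H₀: yes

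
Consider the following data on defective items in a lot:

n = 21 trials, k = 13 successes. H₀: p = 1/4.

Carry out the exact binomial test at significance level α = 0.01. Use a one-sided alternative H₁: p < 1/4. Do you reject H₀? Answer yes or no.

reject H₀: no

Exact binomial: n=21, k=13, p₀=1/4=0.2500
P(X≤13) from Σ C(n,i)·p₀^i·(1−p₀)^(n−i)
p-value (one-sided, H₁ less) = 0.99993
At α=0.01: p ≥ α → fail to reject H₀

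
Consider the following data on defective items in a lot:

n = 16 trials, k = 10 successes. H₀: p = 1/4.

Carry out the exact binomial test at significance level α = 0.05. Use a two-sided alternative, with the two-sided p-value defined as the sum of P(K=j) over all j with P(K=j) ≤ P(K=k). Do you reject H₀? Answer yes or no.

Exact binomial: n=16, k=10, p₀=1/4=0.2500
P(X=j) = C(n,j)·p₀^j·(1−p₀)^(n−j); p = Σ P(X=j) over j with P(X=j) ≤ P(X=10)
p-value (two-sided) = 0.00164
At α=0.05: p < α → reject H₀

reject H₀: yes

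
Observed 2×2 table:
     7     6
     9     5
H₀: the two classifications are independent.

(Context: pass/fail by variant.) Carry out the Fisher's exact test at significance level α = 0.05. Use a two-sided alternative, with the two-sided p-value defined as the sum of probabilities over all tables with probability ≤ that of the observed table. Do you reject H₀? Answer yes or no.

reject H₀: no

Margins: r₁=13, r₂=14, c₁=16, c₂=11, n=27
p_obs = C(13,7)·C(14,9)/C(27,16); sum pmf over tables with pmf ≤ p_obs
p-value (two-sided) = 0.70357
At α=0.05: p ≥ α → fail to reject H₀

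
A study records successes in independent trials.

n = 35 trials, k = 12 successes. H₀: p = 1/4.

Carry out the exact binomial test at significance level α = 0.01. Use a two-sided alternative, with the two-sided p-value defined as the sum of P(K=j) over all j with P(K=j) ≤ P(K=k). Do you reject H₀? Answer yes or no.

reject H₀: no

Exact binomial: n=35, k=12, p₀=1/4=0.2500
P(X=j) = C(n,j)·p₀^j·(1−p₀)^(n−j); p = Σ P(X=j) over j with P(X=j) ≤ P(X=12)
p-value (two-sided) = 0.23973
At α=0.01: p ≥ α → fail to reject H₀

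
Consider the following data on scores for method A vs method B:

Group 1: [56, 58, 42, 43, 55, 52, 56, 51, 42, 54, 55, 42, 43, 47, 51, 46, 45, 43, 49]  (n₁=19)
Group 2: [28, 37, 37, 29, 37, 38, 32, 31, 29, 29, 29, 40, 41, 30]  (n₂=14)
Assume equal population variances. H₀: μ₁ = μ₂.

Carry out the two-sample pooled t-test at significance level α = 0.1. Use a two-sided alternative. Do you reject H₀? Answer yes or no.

reject H₀: yes

x̄₁=48.947, s₁=5.662, n₁=19
x̄₂=33.357, s₂=4.700, n₂=14
s_p² = [18·5.662² + 13·4.700²]/31 = 27.8762
SE = √(s_p²·(1/19+1/14)) = 1.8597
t = (48.947−33.357)/1.8597 = 8.3834
df = 31
p-value (two-sided) = 0.00000
At α=0.1: p < α → reject H₀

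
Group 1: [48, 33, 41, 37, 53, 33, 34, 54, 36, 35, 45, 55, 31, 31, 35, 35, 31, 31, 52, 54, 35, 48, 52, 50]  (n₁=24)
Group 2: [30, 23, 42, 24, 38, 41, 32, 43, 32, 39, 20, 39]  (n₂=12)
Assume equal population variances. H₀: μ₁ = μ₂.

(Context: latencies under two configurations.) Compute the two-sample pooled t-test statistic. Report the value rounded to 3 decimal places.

test statistic = 2.478

x̄₁=41.208, s₁=9.031, n₁=24
x̄₂=33.583, s₂=7.971, n₂=12
s_p² = [23·9.031² + 11·7.971²]/34 = 75.7316
SE = √(s_p²·(1/24+1/12)) = 3.0768
t = (41.208−33.583)/3.0768 = 2.4783
df = 34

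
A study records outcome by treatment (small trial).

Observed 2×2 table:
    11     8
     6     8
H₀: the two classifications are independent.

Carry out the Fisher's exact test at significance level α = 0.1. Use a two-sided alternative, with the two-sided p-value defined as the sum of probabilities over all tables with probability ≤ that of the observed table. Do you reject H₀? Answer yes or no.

Margins: r₁=19, r₂=14, c₁=17, c₂=16, n=33
p_obs = C(19,11)·C(14,6)/C(33,17); sum pmf over tables with pmf ≤ p_obs
p-value (two-sided) = 0.49053
At α=0.1: p ≥ α → fail to reject H₀

reject H₀: no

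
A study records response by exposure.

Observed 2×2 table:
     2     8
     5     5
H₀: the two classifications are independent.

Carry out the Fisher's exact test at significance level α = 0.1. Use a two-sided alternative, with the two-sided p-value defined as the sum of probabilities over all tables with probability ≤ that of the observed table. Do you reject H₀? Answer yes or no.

reject H₀: no

Margins: r₁=10, r₂=10, c₁=7, c₂=13, n=20
p_obs = C(10,2)·C(10,5)/C(20,7); sum pmf over tables with pmf ≤ p_obs
p-value (two-sided) = 0.34985
At α=0.1: p ≥ α → fail to reject H₀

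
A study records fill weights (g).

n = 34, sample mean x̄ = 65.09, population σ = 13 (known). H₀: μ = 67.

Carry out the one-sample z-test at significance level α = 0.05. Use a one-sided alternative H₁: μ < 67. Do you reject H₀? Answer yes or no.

SE = σ/√n = 13/√34 = 2.2295
z = (x̄−μ₀)/SE = (65.09−67)/2.2295 = -0.8567
p-value (one-sided, H₁ less) = 0.19580
At α=0.05: p ≥ α → fail to reject H₀

reject H₀: no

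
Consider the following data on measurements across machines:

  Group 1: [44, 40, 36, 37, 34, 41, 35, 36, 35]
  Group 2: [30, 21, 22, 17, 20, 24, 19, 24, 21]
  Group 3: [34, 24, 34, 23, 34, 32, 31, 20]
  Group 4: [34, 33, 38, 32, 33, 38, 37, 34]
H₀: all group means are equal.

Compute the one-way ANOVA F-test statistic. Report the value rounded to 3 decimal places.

Group means [37.56, 22.00, 29.00, 34.88], grand mean 30.794
SSB = Σnᵢ(x̄ᵢ−x̄)² = 1266.462; SSW = ΣΣ(x−x̄ᵢ)² = 473.097
MSB = 1266.462/3 = 422.1539; MSW = 473.097/30 = 15.7699
F = MSB/MSW = 26.7696
df = (3, 30)

test statistic = 26.770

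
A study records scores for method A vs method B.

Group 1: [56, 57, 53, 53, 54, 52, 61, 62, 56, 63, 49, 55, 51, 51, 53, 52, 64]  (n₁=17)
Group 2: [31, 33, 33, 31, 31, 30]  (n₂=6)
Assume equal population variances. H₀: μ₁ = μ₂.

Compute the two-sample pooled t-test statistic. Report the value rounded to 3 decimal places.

x̄₁=55.412, s₁=4.556, n₁=17
x̄₂=31.500, s₂=1.225, n₂=6
s_p² = [16·4.556² + 5·1.225²]/21 = 16.1723
SE = √(s_p²·(1/17+1/6)) = 1.9096
t = (55.412−31.500)/1.9096 = 12.5217
df = 21

test statistic = 12.522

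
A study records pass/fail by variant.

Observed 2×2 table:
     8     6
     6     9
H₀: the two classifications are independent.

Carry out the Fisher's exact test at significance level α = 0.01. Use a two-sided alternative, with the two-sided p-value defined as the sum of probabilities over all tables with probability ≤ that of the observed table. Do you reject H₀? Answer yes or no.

reject H₀: no

Margins: r₁=14, r₂=15, c₁=14, c₂=15, n=29
p_obs = C(14,8)·C(15,6)/C(29,14); sum pmf over tables with pmf ≤ p_obs
p-value (two-sided) = 0.46609
At α=0.01: p ≥ α → fail to reject H₀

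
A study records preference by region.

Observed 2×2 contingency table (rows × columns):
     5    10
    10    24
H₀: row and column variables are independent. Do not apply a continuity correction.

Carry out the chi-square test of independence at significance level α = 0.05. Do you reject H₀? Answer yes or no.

reject H₀: no

Row totals [15, 34], col totals [15, 34], n=49
χ² = (5−4.59)²/4.59 + (10−10.41)²/10.41 + (10−10.41)²/10.41 + (24−23.59)²/23.59 = 0.0754
df = 1
p-value (upper-tail) = 0.78369
At α=0.05: p ≥ α → fail to reject H₀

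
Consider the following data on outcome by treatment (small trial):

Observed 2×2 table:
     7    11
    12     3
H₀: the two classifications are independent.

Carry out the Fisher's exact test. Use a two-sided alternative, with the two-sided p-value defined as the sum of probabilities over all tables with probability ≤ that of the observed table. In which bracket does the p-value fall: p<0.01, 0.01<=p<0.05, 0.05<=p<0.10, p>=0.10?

Margins: r₁=18, r₂=15, c₁=19, c₂=14, n=33
p_obs = C(18,7)·C(15,12)/C(33,19); sum pmf over tables with pmf ≤ p_obs
p-value (two-sided) = 0.03290
→ bracket: 0.01<=p<0.05

p-value bracket: 0.01<=p<0.05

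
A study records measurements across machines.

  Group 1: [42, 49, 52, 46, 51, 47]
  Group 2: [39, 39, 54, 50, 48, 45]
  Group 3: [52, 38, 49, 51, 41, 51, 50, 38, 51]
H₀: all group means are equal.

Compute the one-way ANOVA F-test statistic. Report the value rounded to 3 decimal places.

Group means [47.83, 45.83, 46.78], grand mean 46.810
SSB = Σnᵢ(x̄ᵢ−x̄)² = 12.016; SSW = ΣΣ(x−x̄ᵢ)² = 533.222
MSB = 12.016/2 = 6.0079; MSW = 533.222/18 = 29.6235
F = MSB/MSW = 0.2028
df = (2, 18)

test statistic = 0.203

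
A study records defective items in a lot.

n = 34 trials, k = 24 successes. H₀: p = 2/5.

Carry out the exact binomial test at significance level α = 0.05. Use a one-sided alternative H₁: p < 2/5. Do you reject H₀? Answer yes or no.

reject H₀: no

Exact binomial: n=34, k=24, p₀=2/5=0.4000
P(X≤24) from Σ C(n,i)·p₀^i·(1−p₀)^(n−i)
p-value (one-sided, H₁ less) = 0.99992
At α=0.05: p ≥ α → fail to reject H₀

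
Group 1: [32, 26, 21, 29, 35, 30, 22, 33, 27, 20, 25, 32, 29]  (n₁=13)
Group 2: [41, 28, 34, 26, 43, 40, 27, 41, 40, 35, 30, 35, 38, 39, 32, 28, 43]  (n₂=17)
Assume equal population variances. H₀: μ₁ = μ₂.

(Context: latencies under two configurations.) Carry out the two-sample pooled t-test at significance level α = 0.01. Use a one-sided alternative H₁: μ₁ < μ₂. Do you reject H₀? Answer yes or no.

x̄₁=27.769, s₁=4.781, n₁=13
x̄₂=35.294, s₂=5.871, n₂=17
s_p² = [12·4.781² + 16·5.871²]/28 = 29.4942
SE = √(s_p²·(1/13+1/17)) = 2.0009
t = (27.769−35.294)/2.0009 = -3.7607
df = 28
p-value (one-sided, H₁ less) = 0.00040
At α=0.01: p < α → reject H₀

reject H₀: yes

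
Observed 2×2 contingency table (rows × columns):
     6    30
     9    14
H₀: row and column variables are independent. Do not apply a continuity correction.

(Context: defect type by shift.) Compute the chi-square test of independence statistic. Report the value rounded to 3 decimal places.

Row totals [36, 23], col totals [15, 44], n=59
χ² = (6−9.15)²/9.15 + (30−26.85)²/26.85 + (9−5.85)²/5.85 + (14−17.15)²/17.15 = 3.7351
df = 1

test statistic = 3.735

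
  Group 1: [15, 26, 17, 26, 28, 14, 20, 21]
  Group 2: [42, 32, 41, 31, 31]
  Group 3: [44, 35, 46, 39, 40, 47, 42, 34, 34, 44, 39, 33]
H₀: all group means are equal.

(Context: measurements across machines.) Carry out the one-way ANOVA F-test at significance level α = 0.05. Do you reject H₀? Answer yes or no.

reject H₀: yes

Group means [20.88, 35.40, 39.75], grand mean 32.840
SSB = Σnᵢ(x̄ᵢ−x̄)² = 1751.035; SSW = ΣΣ(x−x̄ᵢ)² = 594.325
MSB = 1751.035/2 = 875.5175; MSW = 594.325/22 = 27.0148
F = MSB/MSW = 32.4088
df = (2, 22)
p-value (upper-tail) = 0.00000
At α=0.05: p < α → reject H₀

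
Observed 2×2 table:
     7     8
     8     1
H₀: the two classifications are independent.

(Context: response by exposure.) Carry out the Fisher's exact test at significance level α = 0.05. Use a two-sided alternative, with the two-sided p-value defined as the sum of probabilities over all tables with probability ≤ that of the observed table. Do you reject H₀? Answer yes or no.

Margins: r₁=15, r₂=9, c₁=15, c₂=9, n=24
p_obs = C(15,7)·C(9,8)/C(24,15); sum pmf over tables with pmf ≤ p_obs
p-value (two-sided) = 0.08035
At α=0.05: p ≥ α → fail to reject H₀

reject H₀: no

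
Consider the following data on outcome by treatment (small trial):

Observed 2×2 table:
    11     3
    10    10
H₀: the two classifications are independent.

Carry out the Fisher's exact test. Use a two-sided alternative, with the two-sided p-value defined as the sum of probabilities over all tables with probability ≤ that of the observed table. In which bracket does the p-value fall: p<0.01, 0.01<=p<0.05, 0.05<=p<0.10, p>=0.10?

p-value bracket: p>=0.10

Margins: r₁=14, r₂=20, c₁=21, c₂=13, n=34
p_obs = C(14,11)·C(20,10)/C(34,21); sum pmf over tables with pmf ≤ p_obs
p-value (two-sided) = 0.15286
→ bracket: p>=0.10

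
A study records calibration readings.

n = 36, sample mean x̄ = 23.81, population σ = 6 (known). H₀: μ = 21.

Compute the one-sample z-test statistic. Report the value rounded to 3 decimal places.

test statistic = 2.810

SE = σ/√n = 6/√36 = 1.0000
z = (x̄−μ₀)/SE = (23.81−21)/1.0000 = 2.8100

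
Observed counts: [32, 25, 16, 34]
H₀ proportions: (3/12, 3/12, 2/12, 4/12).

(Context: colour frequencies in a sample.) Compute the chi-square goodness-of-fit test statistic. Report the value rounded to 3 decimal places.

test statistic = 1.411

n = 107; E_i = n·p_i = [26.75, 26.75, 17.83, 35.67]
χ² = (32−26.75)²/26.75 + (25−26.75)²/26.75 + (16−17.83)²/17.83 + (34−35.67)²/35.67 = 1.4112
df = 3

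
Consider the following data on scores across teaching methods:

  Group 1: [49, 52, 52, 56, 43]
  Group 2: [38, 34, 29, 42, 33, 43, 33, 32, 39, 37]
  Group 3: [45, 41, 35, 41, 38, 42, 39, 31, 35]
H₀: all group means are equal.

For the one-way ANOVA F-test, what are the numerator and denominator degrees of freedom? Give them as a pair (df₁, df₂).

k = 3 groups, N = 24 total
df = (k−1, N−k) = (3−1, 24−3) = (2, 21)

degrees of freedom = [2, 21]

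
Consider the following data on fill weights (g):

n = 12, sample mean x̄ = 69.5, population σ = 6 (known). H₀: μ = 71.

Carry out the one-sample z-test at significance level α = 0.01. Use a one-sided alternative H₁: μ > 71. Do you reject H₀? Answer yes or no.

SE = σ/√n = 6/√12 = 1.7321
z = (x̄−μ₀)/SE = (69.5−71)/1.7321 = -0.8660
p-value (one-sided, H₁ greater) = 0.80676
At α=0.01: p ≥ α → fail to reject H₀

reject H₀: no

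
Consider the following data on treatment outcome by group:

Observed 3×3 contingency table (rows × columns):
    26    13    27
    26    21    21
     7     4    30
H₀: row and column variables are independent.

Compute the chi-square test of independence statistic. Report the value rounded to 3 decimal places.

Row totals [66, 68, 41], col totals [59, 38, 78], n=175
χ² = (26−22.25)²/22.25 + (13−14.33)²/14.33 + (27−29.42)²/29.42 + (26−22.93)²/22.93 + (21−14.77)²/14.77 + (21−30.31)²/30.31 + (7−13.82)²/13.82 + (4−8.90)²/8.90 + (30−18.27)²/18.27 = 20.4487
df = 4

test statistic = 20.449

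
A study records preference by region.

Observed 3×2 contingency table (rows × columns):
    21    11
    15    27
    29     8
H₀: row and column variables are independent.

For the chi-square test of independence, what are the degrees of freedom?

degrees of freedom = 2

df = (r−1)(c−1) = (3−1)·(2−1) = 2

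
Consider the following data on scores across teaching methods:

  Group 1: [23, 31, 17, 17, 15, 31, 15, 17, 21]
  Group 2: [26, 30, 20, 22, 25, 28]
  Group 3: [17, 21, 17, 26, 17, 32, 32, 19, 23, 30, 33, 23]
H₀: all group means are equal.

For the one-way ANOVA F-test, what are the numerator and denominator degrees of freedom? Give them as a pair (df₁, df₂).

degrees of freedom = [2, 24]

k = 3 groups, N = 27 total
df = (k−1, N−k) = (3−1, 27−3) = (2, 24)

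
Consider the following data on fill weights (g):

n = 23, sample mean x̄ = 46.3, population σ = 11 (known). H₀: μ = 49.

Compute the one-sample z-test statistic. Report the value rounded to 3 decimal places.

test statistic = -1.177

SE = σ/√n = 11/√23 = 2.2937
z = (x̄−μ₀)/SE = (46.3−49)/2.2937 = -1.1772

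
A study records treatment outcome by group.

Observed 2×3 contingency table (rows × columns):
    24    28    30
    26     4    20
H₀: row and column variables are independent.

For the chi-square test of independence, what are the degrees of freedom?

df = (r−1)(c−1) = (2−1)·(3−1) = 2

degrees of freedom = 2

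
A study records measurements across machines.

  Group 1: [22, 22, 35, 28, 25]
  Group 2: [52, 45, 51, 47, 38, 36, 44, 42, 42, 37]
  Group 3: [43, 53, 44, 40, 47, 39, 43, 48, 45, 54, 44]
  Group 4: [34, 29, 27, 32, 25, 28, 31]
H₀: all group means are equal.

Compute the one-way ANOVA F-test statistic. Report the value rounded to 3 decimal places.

Group means [26.40, 43.40, 45.45, 29.43], grand mean 38.545
SSB = Σnᵢ(x̄ᵢ−x̄)² = 2080.140; SSW = ΣΣ(x−x̄ᵢ)² = 678.042
MSB = 2080.140/3 = 693.3801; MSW = 678.042/29 = 23.3807
F = MSB/MSW = 29.6560
df = (3, 29)

test statistic = 29.656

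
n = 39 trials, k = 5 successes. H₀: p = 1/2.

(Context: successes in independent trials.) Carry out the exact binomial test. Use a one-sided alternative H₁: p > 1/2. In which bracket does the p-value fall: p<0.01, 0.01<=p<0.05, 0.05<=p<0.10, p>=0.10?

p-value bracket: p>=0.10

Exact binomial: n=39, k=5, p₀=1/2=0.5000
P(X≥5) from Σ C(n,i)·p₀^i·(1−p₀)^(n−i)
p-value (one-sided, H₁ greater) = 1.00000
→ bracket: p>=0.10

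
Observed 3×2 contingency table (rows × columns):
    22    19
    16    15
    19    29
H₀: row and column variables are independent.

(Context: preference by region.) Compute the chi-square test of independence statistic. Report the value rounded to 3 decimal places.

test statistic = 2.040

Row totals [41, 31, 48], col totals [57, 63], n=120
χ² = (22−19.48)²/19.48 + (19−21.52)²/21.52 + (16−14.72)²/14.72 + (15−16.27)²/16.27 + (19−22.80)²/22.80 + (29−25.20)²/25.20 = 2.0402
df = 2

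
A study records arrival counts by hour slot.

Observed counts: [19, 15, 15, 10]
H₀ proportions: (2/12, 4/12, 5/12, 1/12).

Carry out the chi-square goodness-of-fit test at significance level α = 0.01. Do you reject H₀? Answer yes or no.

reject H₀: yes

n = 59; E_i = n·p_i = [9.83, 19.67, 24.58, 4.92]
χ² = (19−9.83)²/9.83 + (15−19.67)²/19.67 + (15−24.58)²/24.58 + (10−4.92)²/4.92 = 18.6441
df = 3
p-value (upper-tail) = 0.00032
At α=0.01: p < α → reject H₀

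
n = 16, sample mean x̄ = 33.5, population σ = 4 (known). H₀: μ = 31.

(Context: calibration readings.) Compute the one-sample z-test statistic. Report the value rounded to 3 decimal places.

SE = σ/√n = 4/√16 = 1.0000
z = (x̄−μ₀)/SE = (33.5−31)/1.0000 = 2.5000

test statistic = 2.500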